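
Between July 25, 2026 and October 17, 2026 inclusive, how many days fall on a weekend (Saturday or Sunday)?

July 25, 2026 is a Saturday.
That's 85 days from start to end, counting both.
85 = 7 × 12 + 1, so there are 12 full weeks plus 1 extra day.
Each full week contributes 2 weekend days (Sat, Sun): 12 × 2 = 24.
The 1 extra day is Saturday — 1 of them qualifies.
Total: 24 + 1 = 25.

25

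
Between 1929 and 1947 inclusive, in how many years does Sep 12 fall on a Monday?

2

Day of week of September 12 in each year:
1929: Thu, 1930: Fri, 1931: Sat, 1932: Mon ✓, 1933: Tue, 1934: Wed, 1935: Thu, 1936: Sat, 1937: Sun, 1938: Mon ✓, 1939: Tue, 1940: Thu, 1941: Fri, 1942: Sat, 1943: Sun, 1944: Tue, 1945: Wed, 1946: Thu, 1947: Fri
Mondays: 1932, 1938.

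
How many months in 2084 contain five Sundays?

5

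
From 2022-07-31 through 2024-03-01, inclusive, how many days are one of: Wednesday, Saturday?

165

2022-07-31 is a Sunday.
From 2022-07-31 to 2024-03-01 is 580 days inclusive.
580 = 7 × 82 + 6, so there are 82 full weeks plus 6 extra days.
Each full week contributes 2 days from the set (Wed, Sat): 82 × 2 = 164.
The 6 extra days are Sun, Mon, Tue, Wed, Thu, Fri — 1 of them qualifies.
Total: 164 + 1 = 165.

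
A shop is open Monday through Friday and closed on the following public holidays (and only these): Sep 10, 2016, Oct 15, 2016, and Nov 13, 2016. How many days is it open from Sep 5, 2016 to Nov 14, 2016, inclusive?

51

Sep 5, 2016 is a Monday.
The range spans 71 days (inclusive of both endpoints).
71 = 7 × 10 + 1, so there are 10 full weeks plus 1 extra day.
Each full week contributes 5 weekdays (Mon–Fri): 10 × 5 = 50.
The 1 extra day is Monday — 1 of them qualifies.
Total: 50 + 1 = 51.
Holidays: Sep 10, 2016 (Sat); Oct 15, 2016 (Sat); Nov 13, 2016 (Sun).
None of the 3 holidays fall on a weekday, so nothing to subtract.
Business days: 51 − 0 = 51.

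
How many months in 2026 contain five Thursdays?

A month has five Thursdays exactly when Thursday falls within its first (length − 28) days.
Jan: 31 days, starts Thu → 5 of Thu, Fri, Sat ✓
Feb: 28 days, starts Sun → 5 of (none)
Mar: 31 days, starts Sun → 5 of Sun, Mon, Tue
Apr: 30 days, starts Wed → 5 of Wed, Thu ✓
May: 31 days, starts Fri → 5 of Fri, Sat, Sun
Jun: 30 days, starts Mon → 5 of Mon, Tue
Jul: 31 days, starts Wed → 5 of Wed, Thu, Fri ✓
Aug: 31 days, starts Sat → 5 of Sat, Sun, Mon
Sep: 30 days, starts Tue → 5 of Tue, Wed
Oct: 31 days, starts Thu → 5 of Thu, Fri, Sat ✓
Nov: 30 days, starts Sun → 5 of Sun, Mon
Dec: 31 days, starts Tue → 5 of Tue, Wed, Thu ✓
Months with five Thursdays: Jan, Apr, Jul, Oct, Dec.

5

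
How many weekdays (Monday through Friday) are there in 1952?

262

Jan 1, 1952 is a Tuesday.
The range spans 366 days (inclusive of both endpoints).
366 = 7 × 52 + 2, so there are 52 full weeks plus 2 extra days.
Each full week contributes 5 weekdays (Mon–Fri): 52 × 5 = 260.
The 2 extra days are Tue, Wed — 2 of them qualify.
Total: 260 + 2 = 262.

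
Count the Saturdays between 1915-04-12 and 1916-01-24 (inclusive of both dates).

1915-04-12 is a Monday.
From 1915-04-12 to 1916-01-24 is 288 days inclusive.
288 = 7 × 41 + 1, so there are 41 full weeks plus 1 extra day.
Each full week contributes one Saturday: 41 so far.
The 1 extra day is Mon — none qualify.
Total: 41 + 0 = 41.

41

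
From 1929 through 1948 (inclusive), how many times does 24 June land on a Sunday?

2

Day of week of June 24 in each year:
1929: Mon, 1930: Tue, 1931: Wed, 1932: Fri, 1933: Sat, 1934: Sun ✓, 1935: Mon, 1936: Wed, 1937: Thu, 1938: Fri, 1939: Sat, 1940: Mon, 1941: Tue, 1942: Wed, 1943: Thu, 1944: Sat, 1945: Sun ✓, 1946: Mon, 1947: Tue, 1948: Thu
Sundays: 1934, 1945.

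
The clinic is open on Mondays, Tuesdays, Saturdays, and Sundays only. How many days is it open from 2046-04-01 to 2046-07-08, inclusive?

2046-04-01 is a Sunday.
That's 99 days from start to end, counting both.
99 = 7 × 14 + 1, so there are 14 full weeks plus 1 extra day.
Each full week contributes 4 days from the set (Mon, Tue, Sat, Sun): 14 × 4 = 56.
The 1 extra day is Sunday — 1 of them qualifies.
Total: 56 + 1 = 57.

57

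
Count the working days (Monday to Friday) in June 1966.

22 weekdays

Jun 1, 1966 is a Wednesday.
From Jun 1, 1966 to Jun 30, 1966 is 30 days inclusive.
30 = 7 × 4 + 2, so there are 4 full weeks plus 2 extra days.
Each full week contributes 5 weekdays (Mon–Fri): 4 × 5 = 20.
The 2 extra days are Wed, Thu — 2 of them qualify.
Total: 20 + 2 = 22.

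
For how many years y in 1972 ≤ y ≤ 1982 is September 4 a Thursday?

Day of week of September 4 in each year:
1972: Mon, 1973: Tue, 1974: Wed, 1975: Thu ✓, 1976: Sat, 1977: Sun, 1978: Mon, 1979: Tue, 1980: Thu ✓, 1981: Fri, 1982: Sat
Thursdays: 1975, 1980.

2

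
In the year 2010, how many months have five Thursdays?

4

A month has five Thursdays exactly when Thursday falls within its first (length − 28) days.
Jan: 31 days, starts Fri → 5 of Fri, Sat, Sun
Feb: 28 days, starts Mon → 5 of (none)
Mar: 31 days, starts Mon → 5 of Mon, Tue, Wed
Apr: 30 days, starts Thu → 5 of Thu, Fri ✓
May: 31 days, starts Sat → 5 of Sat, Sun, Mon
Jun: 30 days, starts Tue → 5 of Tue, Wed
Jul: 31 days, starts Thu → 5 of Thu, Fri, Sat ✓
Aug: 31 days, starts Sun → 5 of Sun, Mon, Tue
Sep: 30 days, starts Wed → 5 of Wed, Thu ✓
Oct: 31 days, starts Fri → 5 of Fri, Sat, Sun
Nov: 30 days, starts Mon → 5 of Mon, Tue
Dec: 31 days, starts Wed → 5 of Wed, Thu, Fri ✓
Months with five Thursdays: Apr, Jul, Sep, Dec.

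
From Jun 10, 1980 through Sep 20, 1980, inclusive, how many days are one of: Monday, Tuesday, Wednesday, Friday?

Jun 10, 1980 is a Tuesday.
That's 103 days from start to end, counting both.
103 = 7 × 14 + 5, so there are 14 full weeks plus 5 extra days.
Each full week contributes 4 days from the set (Mon, Tue, Wed, Fri): 14 × 4 = 56.
The 5 extra days are Tue, Wed, Thu, Fri, Sat — 3 of them qualify.
Total: 56 + 3 = 59.

59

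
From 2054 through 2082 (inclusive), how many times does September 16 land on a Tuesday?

4

Day of week of September 16 in each year:
2054: Wed, 2055: Thu, 2056: Sat, 2057: Sun, 2058: Mon, 2059: Tue ✓, 2060: Thu, 2061: Fri, 2062: Sat, 2063: Sun, 2064: Tue ✓, 2065: Wed, 2066: Thu, 2067: Fri, 2068: Sun, 2069: Mon, 2070: Tue ✓, 2071: Wed, 2072: Fri, 2073: Sat, 2074: Sun, 2075: Mon, 2076: Wed, 2077: Thu, 2078: Fri, 2079: Sat, 2080: Mon, 2081: Tue ✓, 2082: Wed
Tuesdays: 2059, 2064, 2070, 2081.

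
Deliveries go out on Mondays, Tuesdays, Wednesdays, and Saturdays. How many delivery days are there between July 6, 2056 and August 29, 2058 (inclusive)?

448

July 6, 2056 is a Thursday.
From July 6, 2056 to August 29, 2058 is 785 days inclusive.
785 = 7 × 112 + 1, so there are 112 full weeks plus 1 extra day.
Each full week contributes 4 days from the set (Mon, Tue, Wed, Sat): 112 × 4 = 448.
The 1 extra day is Thu — none qualify.
Total: 448 + 0 = 448.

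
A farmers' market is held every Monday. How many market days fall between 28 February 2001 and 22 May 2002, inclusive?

64 Mondays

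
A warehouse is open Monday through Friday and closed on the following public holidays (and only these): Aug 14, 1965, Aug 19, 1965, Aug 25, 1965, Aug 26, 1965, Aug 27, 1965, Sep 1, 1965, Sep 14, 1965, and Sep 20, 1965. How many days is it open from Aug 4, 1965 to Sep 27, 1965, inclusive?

32 working days

Aug 4, 1965 is a Wednesday.
The range spans 55 days (inclusive of both endpoints).
55 = 7 × 7 + 6, so there are 7 full weeks plus 6 extra days.
Each full week contributes 5 weekdays (Mon–Fri): 7 × 5 = 35.
The 6 extra days are Wed, Thu, Fri, Sat, Sun, Mon — 4 of them qualify.
Total: 35 + 4 = 39.
Holidays: Aug 14, 1965 (Sat); Aug 19, 1965 (Thu); Aug 25, 1965 (Wed); Aug 26, 1965 (Thu); Aug 27, 1965 (Fri); Sep 1, 1965 (Wed); Sep 14, 1965 (Tue); Sep 20, 1965 (Mon).
7 of the 8 holidays fall on weekdays; the rest are weekends and were already excluded.
Business days: 39 − 7 = 32.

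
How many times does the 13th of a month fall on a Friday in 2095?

The 13th falls on a Friday when the month's 13th has weekday Fri.
Jan 13 is Thu; Feb 13 is Sun; Mar 13 is Sun; Apr 13 is Wed; May 13 is Fri ✓; Jun 13 is Mon; Jul 13 is Wed; Aug 13 is Sat; Sep 13 is Tue; Oct 13 is Thu; Nov 13 is Sun; Dec 13 is Tue.
Friday the 13ths: May.

1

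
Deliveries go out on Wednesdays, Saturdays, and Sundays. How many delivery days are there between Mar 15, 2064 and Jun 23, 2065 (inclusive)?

Mar 15, 2064 is a Saturday.
From Mar 15, 2064 to Jun 23, 2065 is 466 days inclusive.
466 = 7 × 66 + 4, so there are 66 full weeks plus 4 extra days.
Each full week contributes 3 days from the set (Wed, Sat, Sun): 66 × 3 = 198.
The 4 extra days are Saturday, Sunday, Monday, Tuesday — 2 of them qualify.
Total: 198 + 2 = 200.

200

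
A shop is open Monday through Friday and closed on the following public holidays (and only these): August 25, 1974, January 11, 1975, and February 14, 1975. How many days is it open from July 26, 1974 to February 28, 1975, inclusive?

155 business days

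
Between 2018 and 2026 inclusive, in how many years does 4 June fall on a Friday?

Day of week of June 4 in each year:
2018: Mon, 2019: Tue, 2020: Thu, 2021: Fri ✓, 2022: Sat, 2023: Sun, 2024: Tue, 2025: Wed, 2026: Thu
Fridays: 2021.

1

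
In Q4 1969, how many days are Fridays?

13

Oct 1, 1969 is a Wednesday.
From Oct 1, 1969 to Dec 31, 1969 is 92 days inclusive.
92 = 7 × 13 + 1, so there are 13 full weeks plus 1 extra day.
Each full week contributes one Friday: 13 so far.
The 1 extra day is Wednesday — none qualify.
Total: 13 + 0 = 13.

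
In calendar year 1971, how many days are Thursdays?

Jan 1, 1971 is a Friday.
The range spans 365 days (inclusive of both endpoints).
365 = 7 × 52 + 1, so there are 52 full weeks plus 1 extra day.
Each full week contributes one Thursday: 52 so far.
The 1 extra day is Fri — none qualify.
Total: 52 + 0 = 52.

52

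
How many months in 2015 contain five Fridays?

4

A month has five Fridays exactly when Friday falls within its first (length − 28) days.
Jan: 31 days, starts Thu → 5 of Thu, Fri, Sat ✓
Feb: 28 days, starts Sun → 5 of (none)
Mar: 31 days, starts Sun → 5 of Sun, Mon, Tue
Apr: 30 days, starts Wed → 5 of Wed, Thu
May: 31 days, starts Fri → 5 of Fri, Sat, Sun ✓
Jun: 30 days, starts Mon → 5 of Mon, Tue
Jul: 31 days, starts Wed → 5 of Wed, Thu, Fri ✓
Aug: 31 days, starts Sat → 5 of Sat, Sun, Mon
Sep: 30 days, starts Tue → 5 of Tue, Wed
Oct: 31 days, starts Thu → 5 of Thu, Fri, Sat ✓
Nov: 30 days, starts Sun → 5 of Sun, Mon
Dec: 31 days, starts Tue → 5 of Tue, Wed, Thu
Months with five Fridays: Jan, May, Jul, Oct.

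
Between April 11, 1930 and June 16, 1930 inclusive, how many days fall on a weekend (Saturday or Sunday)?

April 11, 1930 is a Friday.
That's 67 days from start to end, counting both.
67 = 7 × 9 + 4, so there are 9 full weeks plus 4 extra days.
Each full week contributes 2 weekend days (Sat, Sun): 9 × 2 = 18.
The 4 extra days are Friday, Saturday, Sunday, Monday — 2 of them qualify.
Total: 18 + 2 = 20.

20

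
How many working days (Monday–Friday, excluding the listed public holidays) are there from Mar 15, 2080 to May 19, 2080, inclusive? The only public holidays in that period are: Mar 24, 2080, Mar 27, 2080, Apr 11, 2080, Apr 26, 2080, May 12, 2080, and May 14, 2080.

Mar 15, 2080 is a Friday.
From Mar 15, 2080 to May 19, 2080 is 66 days inclusive.
66 = 7 × 9 + 3, so there are 9 full weeks plus 3 extra days.
Each full week contributes 5 weekdays (Mon–Fri): 9 × 5 = 45.
The 3 extra days are Friday, Saturday, Sunday — 1 of them qualifies.
Total: 45 + 1 = 46.
Holidays: Mar 24, 2080 (Sun); Mar 27, 2080 (Wed); Apr 11, 2080 (Thu); Apr 26, 2080 (Fri); May 12, 2080 (Sun); May 14, 2080 (Tue).
4 of the 6 holidays fall on weekdays; the rest are weekends and were already excluded.
Business days: 46 − 4 = 42.

42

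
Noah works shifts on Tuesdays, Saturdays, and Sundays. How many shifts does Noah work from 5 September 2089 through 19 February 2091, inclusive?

228

5 September 2089 is a Monday.
That's 533 days from start to end, counting both.
533 = 7 × 76 + 1, so there are 76 full weeks plus 1 extra day.
Each full week contributes 3 days from the set (Tue, Sat, Sun): 76 × 3 = 228.
The 1 extra day is Mon — none qualify.
Total: 228 + 0 = 228.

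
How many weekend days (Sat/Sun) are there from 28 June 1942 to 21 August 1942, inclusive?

15

28 June 1942 is a Sunday.
The range spans 55 days (inclusive of both endpoints).
55 = 7 × 7 + 6, so there are 7 full weeks plus 6 extra days.
Each full week contributes 2 weekend days (Sat, Sun): 7 × 2 = 14.
The 6 extra days are Sunday, Monday, Tuesday, Wednesday, Thursday, Friday — 1 of them qualifies.
Total: 14 + 1 = 15.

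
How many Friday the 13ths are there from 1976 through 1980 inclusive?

Friday-the-13ths by year:
1976: Feb, Aug
1977: May
1978: Jan, Oct
1979: Apr, Jul
1980: Jun

8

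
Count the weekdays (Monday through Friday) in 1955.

Jan 1, 1955 is a Saturday.
The range spans 365 days (inclusive of both endpoints).
365 = 7 × 52 + 1, so there are 52 full weeks plus 1 extra day.
Each full week contributes 5 weekdays (Mon–Fri): 52 × 5 = 260.
The 1 extra day is Sat — none qualify.
Total: 260 + 0 = 260.

260 weekdays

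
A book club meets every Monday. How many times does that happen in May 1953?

May 1, 1953 is a Friday.
The range spans 31 days (inclusive of both endpoints).
31 = 7 × 4 + 3, so there are 4 full weeks plus 3 extra days.
Each full week contributes one Monday: 4 so far.
The 3 extra days are Fri, Sat, Sun — none qualify.
Total: 4 + 0 = 4.

4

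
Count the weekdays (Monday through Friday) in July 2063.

22

2063-07-01 is a Sunday.
That's 31 days from start to end, counting both.
31 = 7 × 4 + 3, so there are 4 full weeks plus 3 extra days.
Each full week contributes 5 weekdays (Mon–Fri): 4 × 5 = 20.
The 3 extra days are Sun, Mon, Tue — 2 of them qualify.
Total: 20 + 2 = 22.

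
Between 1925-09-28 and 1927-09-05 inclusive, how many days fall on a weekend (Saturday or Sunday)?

1925-09-28 is a Monday.
From 1925-09-28 to 1927-09-05 is 708 days inclusive.
708 = 7 × 101 + 1, so there are 101 full weeks plus 1 extra day.
Each full week contributes 2 weekend days (Sat, Sun): 101 × 2 = 202.
The 1 extra day is Mon — none qualify.
Total: 202 + 0 = 202.

202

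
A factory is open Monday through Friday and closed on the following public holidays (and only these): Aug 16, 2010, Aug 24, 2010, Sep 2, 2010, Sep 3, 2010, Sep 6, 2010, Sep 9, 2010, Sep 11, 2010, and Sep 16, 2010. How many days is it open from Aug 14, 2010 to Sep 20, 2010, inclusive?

Aug 14, 2010 is a Saturday.
The range spans 38 days (inclusive of both endpoints).
38 = 7 × 5 + 3, so there are 5 full weeks plus 3 extra days.
Each full week contributes 5 weekdays (Mon–Fri): 5 × 5 = 25.
The 3 extra days are Saturday, Sunday, Monday — 1 of them qualifies.
Total: 25 + 1 = 26.
Holidays: Aug 16, 2010 (Mon); Aug 24, 2010 (Tue); Sep 2, 2010 (Thu); Sep 3, 2010 (Fri); Sep 6, 2010 (Mon); Sep 9, 2010 (Thu); Sep 11, 2010 (Sat); Sep 16, 2010 (Thu).
7 of the 8 holidays fall on weekdays; the rest are weekends and were already excluded.
Business days: 26 − 7 = 19.

19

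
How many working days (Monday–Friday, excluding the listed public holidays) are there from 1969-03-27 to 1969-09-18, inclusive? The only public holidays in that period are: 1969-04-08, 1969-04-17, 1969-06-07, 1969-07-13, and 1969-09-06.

1969-03-27 is a Thursday.
That's 176 days from start to end, counting both.
176 = 7 × 25 + 1, so there are 25 full weeks plus 1 extra day.
Each full week contributes 5 weekdays (Mon–Fri): 25 × 5 = 125.
The 1 extra day is Thursday — 1 of them qualifies.
Total: 125 + 1 = 126.
Holidays: 1969-04-08 (Tue); 1969-04-17 (Thu); 1969-06-07 (Sat); 1969-07-13 (Sun); 1969-09-06 (Sat).
2 of the 5 holidays fall on weekdays; the rest are weekends and were already excluded.
Business days: 126 − 2 = 124.

124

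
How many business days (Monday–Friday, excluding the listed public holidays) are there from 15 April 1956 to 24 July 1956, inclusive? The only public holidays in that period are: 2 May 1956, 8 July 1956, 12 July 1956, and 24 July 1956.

69 business days

15 April 1956 is a Sunday.
From 15 April 1956 to 24 July 1956 is 101 days inclusive.
101 = 7 × 14 + 3, so there are 14 full weeks plus 3 extra days.
Each full week contributes 5 weekdays (Mon–Fri): 14 × 5 = 70.
The 3 extra days are Sun, Mon, Tue — 2 of them qualify.
Total: 70 + 2 = 72.
Holidays: 2 May 1956 (Wed); 8 July 1956 (Sun); 12 July 1956 (Thu); 24 July 1956 (Tue).
3 of the 4 holidays fall on weekdays; the rest are weekends and were already excluded.
Business days: 72 − 3 = 69.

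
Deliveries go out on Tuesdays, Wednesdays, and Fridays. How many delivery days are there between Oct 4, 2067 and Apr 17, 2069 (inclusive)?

Oct 4, 2067 is a Tuesday.
From Oct 4, 2067 to Apr 17, 2069 is 562 days inclusive.
562 = 7 × 80 + 2, so there are 80 full weeks plus 2 extra days.
Each full week contributes 3 days from the set (Tue, Wed, Fri): 80 × 3 = 240.
The 2 extra days are Tue, Wed — 2 of them qualify.
Total: 240 + 2 = 242.

242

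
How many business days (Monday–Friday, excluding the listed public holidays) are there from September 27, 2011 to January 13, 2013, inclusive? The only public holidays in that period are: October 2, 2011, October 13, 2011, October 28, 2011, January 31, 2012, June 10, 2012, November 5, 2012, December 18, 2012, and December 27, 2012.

333

September 27, 2011 is a Tuesday.
From September 27, 2011 to January 13, 2013 is 475 days inclusive.
475 = 7 × 67 + 6, so there are 67 full weeks plus 6 extra days.
Each full week contributes 5 weekdays (Mon–Fri): 67 × 5 = 335.
The 6 extra days are Tuesday, Wednesday, Thursday, Friday, Saturday, Sunday — 4 of them qualify.
Total: 335 + 4 = 339.
Holidays: October 2, 2011 (Sun); October 13, 2011 (Thu); October 28, 2011 (Fri); January 31, 2012 (Tue); June 10, 2012 (Sun); November 5, 2012 (Mon); December 18, 2012 (Tue); December 27, 2012 (Thu).
6 of the 8 holidays fall on weekdays; the rest are weekends and were already excluded.
Business days: 339 − 6 = 333.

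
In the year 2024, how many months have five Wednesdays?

A month has five Wednesdays exactly when Wednesday falls within its first (length − 28) days.
Jan: 31 days, starts Mon → 5 of Mon, Tue, Wed ✓
Feb: 29 days, starts Thu → 5 of Thu
Mar: 31 days, starts Fri → 5 of Fri, Sat, Sun
Apr: 30 days, starts Mon → 5 of Mon, Tue
May: 31 days, starts Wed → 5 of Wed, Thu, Fri ✓
Jun: 30 days, starts Sat → 5 of Sat, Sun
Jul: 31 days, starts Mon → 5 of Mon, Tue, Wed ✓
Aug: 31 days, starts Thu → 5 of Thu, Fri, Sat
Sep: 30 days, starts Sun → 5 of Sun, Mon
Oct: 31 days, starts Tue → 5 of Tue, Wed, Thu ✓
Nov: 30 days, starts Fri → 5 of Fri, Sat
Dec: 31 days, starts Sun → 5 of Sun, Mon, Tue
Months with five Wednesdays: Jan, May, Jul, Oct.

4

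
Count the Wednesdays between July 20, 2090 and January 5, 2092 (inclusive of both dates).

76

July 20, 2090 is a Thursday.
The range spans 535 days (inclusive of both endpoints).
535 = 7 × 76 + 3, so there are 76 full weeks plus 3 extra days.
Each full week contributes one Wednesday: 76 so far.
The 3 extra days are Thu, Fri, Sat — none qualify.
Total: 76 + 0 = 76.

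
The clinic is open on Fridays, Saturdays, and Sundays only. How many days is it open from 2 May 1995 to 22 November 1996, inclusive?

244

2 May 1995 is a Tuesday.
From 2 May 1995 to 22 November 1996 is 571 days inclusive.
571 = 7 × 81 + 4, so there are 81 full weeks plus 4 extra days.
Each full week contributes 3 days from the set (Fri, Sat, Sun): 81 × 3 = 243.
The 4 extra days are Tuesday, Wednesday, Thursday, Friday — 1 of them qualifies.
Total: 243 + 1 = 244.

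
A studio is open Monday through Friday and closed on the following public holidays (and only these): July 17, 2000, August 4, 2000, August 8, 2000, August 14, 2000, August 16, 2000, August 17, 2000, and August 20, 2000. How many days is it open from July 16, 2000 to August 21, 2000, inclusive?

20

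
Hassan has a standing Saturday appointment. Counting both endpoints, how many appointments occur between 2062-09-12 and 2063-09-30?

55 Saturdays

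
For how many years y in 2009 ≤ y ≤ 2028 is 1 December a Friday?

3

Day of week of December 1 in each year:
2009: Tue, 2010: Wed, 2011: Thu, 2012: Sat, 2013: Sun, 2014: Mon, 2015: Tue, 2016: Thu, 2017: Fri ✓, 2018: Sat, 2019: Sun, 2020: Tue, 2021: Wed, 2022: Thu, 2023: Fri ✓, 2024: Sun, 2025: Mon, 2026: Tue, 2027: Wed, 2028: Fri ✓
Fridays: 2017, 2023, 2028.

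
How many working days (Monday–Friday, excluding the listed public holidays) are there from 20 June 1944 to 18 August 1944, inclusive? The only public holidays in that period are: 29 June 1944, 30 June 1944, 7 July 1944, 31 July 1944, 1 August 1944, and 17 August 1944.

38 working days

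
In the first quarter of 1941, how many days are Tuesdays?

12

Jan 1, 1941 is a Wednesday.
From Jan 1, 1941 to Mar 31, 1941 is 90 days inclusive.
90 = 7 × 12 + 6, so there are 12 full weeks plus 6 extra days.
Each full week contributes one Tuesday: 12 so far.
The 6 extra days are Wed, Thu, Fri, Sat, Sun, Mon — none qualify.
Total: 12 + 0 = 12.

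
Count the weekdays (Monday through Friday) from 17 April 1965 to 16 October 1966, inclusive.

390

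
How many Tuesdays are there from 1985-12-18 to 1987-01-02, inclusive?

54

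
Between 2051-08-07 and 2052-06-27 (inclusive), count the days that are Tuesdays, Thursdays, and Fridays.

140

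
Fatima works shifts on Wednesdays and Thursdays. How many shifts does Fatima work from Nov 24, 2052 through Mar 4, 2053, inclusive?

Nov 24, 2052 is a Sunday.
From Nov 24, 2052 to Mar 4, 2053 is 101 days inclusive.
101 = 7 × 14 + 3, so there are 14 full weeks plus 3 extra days.
Each full week contributes 2 days from the set (Wed, Thu): 14 × 2 = 28.
The 3 extra days are Sunday, Monday, Tuesday — none qualify.
Total: 28 + 0 = 28.

28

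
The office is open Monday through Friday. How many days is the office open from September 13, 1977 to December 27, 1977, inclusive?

September 13, 1977 is a Tuesday.
From September 13, 1977 to December 27, 1977 is 106 days inclusive.
106 = 7 × 15 + 1, so there are 15 full weeks plus 1 extra day.
Each full week contributes 5 weekdays (Mon–Fri): 15 × 5 = 75.
The 1 extra day is Tue — 1 of them qualifies.
Total: 75 + 1 = 76.

76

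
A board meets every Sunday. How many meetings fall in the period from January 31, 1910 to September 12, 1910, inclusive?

32 Sundays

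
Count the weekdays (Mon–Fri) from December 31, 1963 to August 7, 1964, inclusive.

159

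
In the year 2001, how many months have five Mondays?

5

A month has five Mondays exactly when Monday falls within its first (length − 28) days.
Jan: 31 days, starts Mon → 5 of Mon, Tue, Wed ✓
Feb: 28 days, starts Thu → 5 of (none)
Mar: 31 days, starts Thu → 5 of Thu, Fri, Sat
Apr: 30 days, starts Sun → 5 of Sun, Mon ✓
May: 31 days, starts Tue → 5 of Tue, Wed, Thu
Jun: 30 days, starts Fri → 5 of Fri, Sat
Jul: 31 days, starts Sun → 5 of Sun, Mon, Tue ✓
Aug: 31 days, starts Wed → 5 of Wed, Thu, Fri
Sep: 30 days, starts Sat → 5 of Sat, Sun
Oct: 31 days, starts Mon → 5 of Mon, Tue, Wed ✓
Nov: 30 days, starts Thu → 5 of Thu, Fri
Dec: 31 days, starts Sat → 5 of Sat, Sun, Mon ✓
Months with five Mondays: Jan, Apr, Jul, Oct, Dec.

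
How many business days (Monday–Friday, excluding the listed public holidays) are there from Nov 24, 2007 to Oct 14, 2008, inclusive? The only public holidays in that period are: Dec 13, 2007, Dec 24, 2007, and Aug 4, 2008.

Nov 24, 2007 is a Saturday.
That's 326 days from start to end, counting both.
326 = 7 × 46 + 4, so there are 46 full weeks plus 4 extra days.
Each full week contributes 5 weekdays (Mon–Fri): 46 × 5 = 230.
The 4 extra days are Saturday, Sunday, Monday, Tuesday — 2 of them qualify.
Total: 230 + 2 = 232.
Holidays: Dec 13, 2007 (Thu); Dec 24, 2007 (Mon); Aug 4, 2008 (Mon).
All 3 holidays fall on weekdays, so subtract 3.
Business days: 232 − 3 = 229.

229 business days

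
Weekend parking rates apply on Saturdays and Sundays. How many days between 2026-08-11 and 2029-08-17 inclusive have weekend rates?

314

2026-08-11 is a Tuesday.
The range spans 1103 days (inclusive of both endpoints).
1103 = 7 × 157 + 4, so there are 157 full weeks plus 4 extra days.
Each full week contributes 2 weekend days (Sat, Sun): 157 × 2 = 314.
The 4 extra days are Tuesday, Wednesday, Thursday, Friday — none qualify.
Total: 314 + 0 = 314.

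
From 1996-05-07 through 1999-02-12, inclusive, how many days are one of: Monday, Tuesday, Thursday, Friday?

579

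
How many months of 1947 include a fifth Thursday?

4

A month has five Thursdays exactly when Thursday falls within its first (length − 28) days.
Jan: 31 days, starts Wed → 5 of Wed, Thu, Fri ✓
Feb: 28 days, starts Sat → 5 of (none)
Mar: 31 days, starts Sat → 5 of Sat, Sun, Mon
Apr: 30 days, starts Tue → 5 of Tue, Wed
May: 31 days, starts Thu → 5 of Thu, Fri, Sat ✓
Jun: 30 days, starts Sun → 5 of Sun, Mon
Jul: 31 days, starts Tue → 5 of Tue, Wed, Thu ✓
Aug: 31 days, starts Fri → 5 of Fri, Sat, Sun
Sep: 30 days, starts Mon → 5 of Mon, Tue
Oct: 31 days, starts Wed → 5 of Wed, Thu, Fri ✓
Nov: 30 days, starts Sat → 5 of Sat, Sun
Dec: 31 days, starts Mon → 5 of Mon, Tue, Wed
Months with five Thursdays: Jan, May, Jul, Oct.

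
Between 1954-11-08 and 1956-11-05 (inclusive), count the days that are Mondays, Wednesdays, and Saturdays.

313

1954-11-08 is a Monday.
That's 729 days from start to end, counting both.
729 = 7 × 104 + 1, so there are 104 full weeks plus 1 extra day.
Each full week contributes 3 days from the set (Mon, Wed, Sat): 104 × 3 = 312.
The 1 extra day is Mon — 1 of them qualifies.
Total: 312 + 1 = 313.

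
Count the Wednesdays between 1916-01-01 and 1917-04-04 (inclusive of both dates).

66 Wednesdays

1916-01-01 is a Saturday.
From 1916-01-01 to 1917-04-04 is 460 days inclusive.
460 = 7 × 65 + 5, so there are 65 full weeks plus 5 extra days.
Each full week contributes one Wednesday: 65 so far.
The 5 extra days are Sat, Sun, Mon, Tue, Wed — 1 of them qualifies.
Total: 65 + 1 = 66.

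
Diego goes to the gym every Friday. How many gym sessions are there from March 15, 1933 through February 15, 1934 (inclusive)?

48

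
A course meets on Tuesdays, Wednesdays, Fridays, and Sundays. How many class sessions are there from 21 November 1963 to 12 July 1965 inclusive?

342

21 November 1963 is a Thursday.
That's 600 days from start to end, counting both.
600 = 7 × 85 + 5, so there are 85 full weeks plus 5 extra days.
Each full week contributes 4 days from the set (Tue, Wed, Fri, Sun): 85 × 4 = 340.
The 5 extra days are Thursday, Friday, Saturday, Sunday, Monday — 2 of them qualify.
Total: 340 + 2 = 342.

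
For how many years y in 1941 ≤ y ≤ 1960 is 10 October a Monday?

3

Day of week of October 10 in each year:
1941: Fri, 1942: Sat, 1943: Sun, 1944: Tue, 1945: Wed, 1946: Thu, 1947: Fri, 1948: Sun, 1949: Mon ✓, 1950: Tue, 1951: Wed, 1952: Fri, 1953: Sat, 1954: Sun, 1955: Mon ✓, 1956: Wed, 1957: Thu, 1958: Fri, 1959: Sat, 1960: Mon ✓
Mondays: 1949, 1955, 1960.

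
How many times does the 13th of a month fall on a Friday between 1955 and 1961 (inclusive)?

13

Friday-the-13ths by year:
1955: May
1956: Jan, Apr, Jul
1957: Sep, Dec
1958: Jun
1959: Feb, Mar, Nov
1960: May
1961: Jan, Oct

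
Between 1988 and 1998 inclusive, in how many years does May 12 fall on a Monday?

1

Day of week of May 12 in each year:
1988: Thu, 1989: Fri, 1990: Sat, 1991: Sun, 1992: Tue, 1993: Wed, 1994: Thu, 1995: Fri, 1996: Sun, 1997: Mon ✓, 1998: Tue
Mondays: 1997.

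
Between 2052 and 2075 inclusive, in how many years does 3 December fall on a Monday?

4

Day of week of December 3 in each year:
2052: Tue, 2053: Wed, 2054: Thu, 2055: Fri, 2056: Sun, 2057: Mon ✓, 2058: Tue, 2059: Wed, 2060: Fri, 2061: Sat, 2062: Sun, 2063: Mon ✓, 2064: Wed, 2065: Thu, 2066: Fri, 2067: Sat, 2068: Mon ✓, 2069: Tue, 2070: Wed, 2071: Thu, 2072: Sat, 2073: Sun, 2074: Mon ✓, 2075: Tue
Mondays: 2057, 2063, 2068, 2074.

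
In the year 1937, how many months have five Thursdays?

A month has five Thursdays exactly when Thursday falls within its first (length − 28) days.
Jan: 31 days, starts Fri → 5 of Fri, Sat, Sun
Feb: 28 days, starts Mon → 5 of (none)
Mar: 31 days, starts Mon → 5 of Mon, Tue, Wed
Apr: 30 days, starts Thu → 5 of Thu, Fri ✓
May: 31 days, starts Sat → 5 of Sat, Sun, Mon
Jun: 30 days, starts Tue → 5 of Tue, Wed
Jul: 31 days, starts Thu → 5 of Thu, Fri, Sat ✓
Aug: 31 days, starts Sun → 5 of Sun, Mon, Tue
Sep: 30 days, starts Wed → 5 of Wed, Thu ✓
Oct: 31 days, starts Fri → 5 of Fri, Sat, Sun
Nov: 30 days, starts Mon → 5 of Mon, Tue
Dec: 31 days, starts Wed → 5 of Wed, Thu, Fri ✓
Months with five Thursdays: Apr, Jul, Sep, Dec.

4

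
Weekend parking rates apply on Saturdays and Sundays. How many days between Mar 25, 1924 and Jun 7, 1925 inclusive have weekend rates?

Mar 25, 1924 is a Tuesday.
The range spans 440 days (inclusive of both endpoints).
440 = 7 × 62 + 6, so there are 62 full weeks plus 6 extra days.
Each full week contributes 2 weekend days (Sat, Sun): 62 × 2 = 124.
The 6 extra days are Tue, Wed, Thu, Fri, Sat, Sun — 2 of them qualify.
Total: 124 + 2 = 126.

126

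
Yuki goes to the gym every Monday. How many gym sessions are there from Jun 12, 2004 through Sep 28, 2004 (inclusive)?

Jun 12, 2004 is a Saturday.
The range spans 109 days (inclusive of both endpoints).
109 = 7 × 15 + 4, so there are 15 full weeks plus 4 extra days.
Each full week contributes one Monday: 15 so far.
The 4 extra days are Sat, Sun, Mon, Tue — 1 of them qualifies.
Total: 15 + 1 = 16.

16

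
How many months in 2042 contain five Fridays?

4

A month has five Fridays exactly when Friday falls within its first (length − 28) days.
Jan: 31 days, starts Wed → 5 of Wed, Thu, Fri ✓
Feb: 28 days, starts Sat → 5 of (none)
Mar: 31 days, starts Sat → 5 of Sat, Sun, Mon
Apr: 30 days, starts Tue → 5 of Tue, Wed
May: 31 days, starts Thu → 5 of Thu, Fri, Sat ✓
Jun: 30 days, starts Sun → 5 of Sun, Mon
Jul: 31 days, starts Tue → 5 of Tue, Wed, Thu
Aug: 31 days, starts Fri → 5 of Fri, Sat, Sun ✓
Sep: 30 days, starts Mon → 5 of Mon, Tue
Oct: 31 days, starts Wed → 5 of Wed, Thu, Fri ✓
Nov: 30 days, starts Sat → 5 of Sat, Sun
Dec: 31 days, starts Mon → 5 of Mon, Tue, Wed
Months with five Fridays: Jan, May, Aug, Oct.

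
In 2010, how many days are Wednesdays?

1 January 2010 is a Friday.
From 1 January 2010 to 31 December 2010 is 365 days inclusive.
365 = 7 × 52 + 1, so there are 52 full weeks plus 1 extra day.
Each full week contributes one Wednesday: 52 so far.
The 1 extra day is Friday — none qualify.
Total: 52 + 0 = 52.

52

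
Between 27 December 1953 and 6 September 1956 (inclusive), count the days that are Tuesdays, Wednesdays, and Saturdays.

422

27 December 1953 is a Sunday.
The range spans 985 days (inclusive of both endpoints).
985 = 7 × 140 + 5, so there are 140 full weeks plus 5 extra days.
Each full week contributes 3 days from the set (Tue, Wed, Sat): 140 × 3 = 420.
The 5 extra days are Sunday, Monday, Tuesday, Wednesday, Thursday — 2 of them qualify.
Total: 420 + 2 = 422.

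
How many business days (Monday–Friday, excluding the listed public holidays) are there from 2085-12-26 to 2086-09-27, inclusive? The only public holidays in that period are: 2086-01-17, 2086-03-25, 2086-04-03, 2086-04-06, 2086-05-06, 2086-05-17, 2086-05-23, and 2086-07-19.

191 business days

2085-12-26 is a Wednesday.
The range spans 276 days (inclusive of both endpoints).
276 = 7 × 39 + 3, so there are 39 full weeks plus 3 extra days.
Each full week contributes 5 weekdays (Mon–Fri): 39 × 5 = 195.
The 3 extra days are Wednesday, Thursday, Friday — 3 of them qualify.
Total: 195 + 3 = 198.
Holidays: 2086-01-17 (Thu); 2086-03-25 (Mon); 2086-04-03 (Wed); 2086-04-06 (Sat); 2086-05-06 (Mon); 2086-05-17 (Fri); 2086-05-23 (Thu); 2086-07-19 (Fri).
7 of the 8 holidays fall on weekdays; the rest are weekends and were already excluded.
Business days: 198 − 7 = 191.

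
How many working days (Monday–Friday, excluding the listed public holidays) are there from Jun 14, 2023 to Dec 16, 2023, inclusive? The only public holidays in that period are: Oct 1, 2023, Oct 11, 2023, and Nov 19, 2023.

Jun 14, 2023 is a Wednesday.
From Jun 14, 2023 to Dec 16, 2023 is 186 days inclusive.
186 = 7 × 26 + 4, so there are 26 full weeks plus 4 extra days.
Each full week contributes 5 weekdays (Mon–Fri): 26 × 5 = 130.
The 4 extra days are Wed, Thu, Fri, Sat — 3 of them qualify.
Total: 130 + 3 = 133.
Holidays: Oct 1, 2023 (Sun); Oct 11, 2023 (Wed); Nov 19, 2023 (Sun).
1 of the 3 holidays fall on weekdays; the rest are weekends and were already excluded.
Business days: 133 − 1 = 132.

132 working days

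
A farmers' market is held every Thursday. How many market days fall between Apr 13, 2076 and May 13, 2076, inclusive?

Apr 13, 2076 is a Monday.
From Apr 13, 2076 to May 13, 2076 is 31 days inclusive.
31 = 7 × 4 + 3, so there are 4 full weeks plus 3 extra days.
Each full week contributes one Thursday: 4 so far.
The 3 extra days are Mon, Tue, Wed — none qualify.
Total: 4 + 0 = 4.

4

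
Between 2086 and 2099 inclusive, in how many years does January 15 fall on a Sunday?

2

Day of week of January 15 in each year:
2086: Tue, 2087: Wed, 2088: Thu, 2089: Sat, 2090: Sun ✓, 2091: Mon, 2092: Tue, 2093: Thu, 2094: Fri, 2095: Sat, 2096: Sun ✓, 2097: Tue, 2098: Wed, 2099: Thu
Sundays: 2090, 2096.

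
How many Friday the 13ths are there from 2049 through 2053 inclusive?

7

Friday-the-13ths by year:
2049: Aug
2050: May
2051: Jan, Oct
2052: Sep, Dec
2053: Jun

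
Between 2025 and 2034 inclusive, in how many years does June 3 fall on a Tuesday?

2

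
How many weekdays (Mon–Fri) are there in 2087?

1 January 2087 is a Wednesday.
That's 365 days from start to end, counting both.
365 = 7 × 52 + 1, so there are 52 full weeks plus 1 extra day.
Each full week contributes 5 weekdays (Mon–Fri): 52 × 5 = 260.
The 1 extra day is Wed — 1 of them qualifies.
Total: 260 + 1 = 261.

261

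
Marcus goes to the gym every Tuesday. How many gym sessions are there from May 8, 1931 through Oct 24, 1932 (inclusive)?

76 Tuesdays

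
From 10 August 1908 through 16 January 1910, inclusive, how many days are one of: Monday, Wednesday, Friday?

10 August 1908 is a Monday.
That's 525 days from start to end, counting both.
525 = 7 × 75, so the span is exactly 75 full weeks.
Each full week contributes 3 days from the set (Mon, Wed, Fri): 75 × 3 = 225.
Total: 225.

225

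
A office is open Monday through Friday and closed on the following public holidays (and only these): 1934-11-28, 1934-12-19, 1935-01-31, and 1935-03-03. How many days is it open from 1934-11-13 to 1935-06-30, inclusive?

1934-11-13 is a Tuesday.
The range spans 230 days (inclusive of both endpoints).
230 = 7 × 32 + 6, so there are 32 full weeks plus 6 extra days.
Each full week contributes 5 weekdays (Mon–Fri): 32 × 5 = 160.
The 6 extra days are Tuesday, Wednesday, Thursday, Friday, Saturday, Sunday — 4 of them qualify.
Total: 160 + 4 = 164.
Holidays: 1934-11-28 (Wed); 1934-12-19 (Wed); 1935-01-31 (Thu); 1935-03-03 (Sun).
3 of the 4 holidays fall on weekdays; the rest are weekends and were already excluded.
Business days: 164 − 3 = 161.

161 working days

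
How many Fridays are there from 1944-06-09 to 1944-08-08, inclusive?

1944-06-09 is a Friday.
The range spans 61 days (inclusive of both endpoints).
61 = 7 × 8 + 5, so there are 8 full weeks plus 5 extra days.
Each full week contributes one Friday: 8 so far.
The 5 extra days are Fri, Sat, Sun, Mon, Tue — 1 of them qualifies.
Total: 8 + 1 = 9.

9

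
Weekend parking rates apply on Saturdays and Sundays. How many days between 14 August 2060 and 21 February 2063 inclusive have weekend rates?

264

14 August 2060 is a Saturday.
That's 922 days from start to end, counting both.
922 = 7 × 131 + 5, so there are 131 full weeks plus 5 extra days.
Each full week contributes 2 weekend days (Sat, Sun): 131 × 2 = 262.
The 5 extra days are Sat, Sun, Mon, Tue, Wed — 2 of them qualify.
Total: 262 + 2 = 264.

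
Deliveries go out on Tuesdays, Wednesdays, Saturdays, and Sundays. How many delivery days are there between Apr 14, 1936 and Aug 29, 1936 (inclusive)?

Apr 14, 1936 is a Tuesday.
The range spans 138 days (inclusive of both endpoints).
138 = 7 × 19 + 5, so there are 19 full weeks plus 5 extra days.
Each full week contributes 4 days from the set (Tue, Wed, Sat, Sun): 19 × 4 = 76.
The 5 extra days are Tuesday, Wednesday, Thursday, Friday, Saturday — 3 of them qualify.
Total: 76 + 3 = 79.

79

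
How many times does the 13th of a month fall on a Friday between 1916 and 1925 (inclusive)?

17

Friday-the-13ths by year:
1916: Oct
1917: Apr, Jul
1918: Sep, Dec
1919: Jun
1920: Feb, Aug
1921: May
1922: Jan, Oct
1923: Apr, Jul
1924: Jun
1925: Feb, Mar, Nov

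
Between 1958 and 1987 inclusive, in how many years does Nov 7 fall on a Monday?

4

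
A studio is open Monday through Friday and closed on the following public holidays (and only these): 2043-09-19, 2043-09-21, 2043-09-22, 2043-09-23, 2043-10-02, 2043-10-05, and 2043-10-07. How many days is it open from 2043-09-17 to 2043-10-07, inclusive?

9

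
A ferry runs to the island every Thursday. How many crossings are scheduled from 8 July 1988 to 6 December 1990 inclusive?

8 July 1988 is a Friday.
The range spans 882 days (inclusive of both endpoints).
882 = 7 × 126, so the span is exactly 126 full weeks.
Each full week contributes one Thursday: 126 so far.

126 Thursdays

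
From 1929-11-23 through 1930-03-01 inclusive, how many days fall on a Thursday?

1929-11-23 is a Saturday.
The range spans 99 days (inclusive of both endpoints).
99 = 7 × 14 + 1, so there are 14 full weeks plus 1 extra day.
Each full week contributes one Thursday: 14 so far.
The 1 extra day is Sat — none qualify.
Total: 14 + 0 = 14.

14 Thursdays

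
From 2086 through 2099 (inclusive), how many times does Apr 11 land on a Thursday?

Day of week of April 11 in each year:
2086: Thu ✓, 2087: Fri, 2088: Sun, 2089: Mon, 2090: Tue, 2091: Wed, 2092: Fri, 2093: Sat, 2094: Sun, 2095: Mon, 2096: Wed, 2097: Thu ✓, 2098: Fri, 2099: Sat
Thursdays: 2086, 2097.

2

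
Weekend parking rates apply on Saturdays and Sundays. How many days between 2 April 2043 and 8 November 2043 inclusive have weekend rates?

2 April 2043 is a Thursday.
The range spans 221 days (inclusive of both endpoints).
221 = 7 × 31 + 4, so there are 31 full weeks plus 4 extra days.
Each full week contributes 2 weekend days (Sat, Sun): 31 × 2 = 62.
The 4 extra days are Thu, Fri, Sat, Sun — 2 of them qualify.
Total: 62 + 2 = 64.

64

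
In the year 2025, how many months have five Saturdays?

4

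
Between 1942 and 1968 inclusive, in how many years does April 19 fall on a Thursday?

4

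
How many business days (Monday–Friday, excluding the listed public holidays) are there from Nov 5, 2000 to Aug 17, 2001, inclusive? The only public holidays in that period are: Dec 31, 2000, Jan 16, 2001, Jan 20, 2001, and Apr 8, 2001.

204 business days

Nov 5, 2000 is a Sunday.
That's 286 days from start to end, counting both.
286 = 7 × 40 + 6, so there are 40 full weeks plus 6 extra days.
Each full week contributes 5 weekdays (Mon–Fri): 40 × 5 = 200.
The 6 extra days are Sun, Mon, Tue, Wed, Thu, Fri — 5 of them qualify.
Total: 200 + 5 = 205.
Holidays: Dec 31, 2000 (Sun); Jan 16, 2001 (Tue); Jan 20, 2001 (Sat); Apr 8, 2001 (Sun).
1 of the 4 holidays fall on weekdays; the rest are weekends and were already excluded.
Business days: 205 − 1 = 204.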